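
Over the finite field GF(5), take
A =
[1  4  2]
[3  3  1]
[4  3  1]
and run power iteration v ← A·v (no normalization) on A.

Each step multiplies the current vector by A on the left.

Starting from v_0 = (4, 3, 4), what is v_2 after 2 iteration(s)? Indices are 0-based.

v_2 = (2, 1, 0)

v_0 = (4, 3, 4).
v_1 = A·v_0 = (4, 0, 4).
v_2 = A·v_1 = (2, 1, 0).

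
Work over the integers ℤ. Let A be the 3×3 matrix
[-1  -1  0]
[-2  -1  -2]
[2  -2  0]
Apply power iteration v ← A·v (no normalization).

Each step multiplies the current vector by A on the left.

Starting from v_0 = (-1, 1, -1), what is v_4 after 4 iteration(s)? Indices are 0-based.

v_4 = (-11, 23, -30)

v_0 = (-1, 1, -1).
v_1 = A·v_0 = (0, 3, -4).
v_2 = A·v_1 = (-3, 5, -6).
v_3 = A·v_2 = (-2, 13, -16).
v_4 = A·v_3 = (-11, 23, -30).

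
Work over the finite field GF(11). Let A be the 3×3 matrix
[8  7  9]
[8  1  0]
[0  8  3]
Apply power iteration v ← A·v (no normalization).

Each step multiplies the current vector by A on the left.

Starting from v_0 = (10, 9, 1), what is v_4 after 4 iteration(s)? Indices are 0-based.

v_0 = (10, 9, 1).
v_1 = A·v_0 = (9, 1, 9).
v_2 = A·v_1 = (6, 7, 2).
v_3 = A·v_2 = (5, 0, 7).
v_4 = A·v_3 = (4, 7, 10).

v_4 = (4, 7, 10)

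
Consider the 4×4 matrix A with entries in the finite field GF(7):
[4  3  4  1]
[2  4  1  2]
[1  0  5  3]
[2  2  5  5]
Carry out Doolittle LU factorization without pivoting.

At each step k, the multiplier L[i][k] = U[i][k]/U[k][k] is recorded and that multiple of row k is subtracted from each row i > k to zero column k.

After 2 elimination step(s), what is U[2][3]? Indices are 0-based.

U[2][3] = 6

k=0: U[0][0]=4
  eliminate (1,0): mult=4, new row 1: (0, 6, 6, 5); set L[1][0]=4
  eliminate (2,0): mult=2, new row 2: (0, 1, 4, 1); set L[2][0]=2
  eliminate (3,0): mult=4, new row 3: (0, 4, 3, 1); set L[3][0]=4
k=1: U[1][1]=6
  eliminate (2,1): mult=6, new row 2: (0, 0, 3, 6); set L[2][1]=6
  eliminate (3,1): mult=3, new row 3: (0, 0, 6, 0); set L[3][1]=3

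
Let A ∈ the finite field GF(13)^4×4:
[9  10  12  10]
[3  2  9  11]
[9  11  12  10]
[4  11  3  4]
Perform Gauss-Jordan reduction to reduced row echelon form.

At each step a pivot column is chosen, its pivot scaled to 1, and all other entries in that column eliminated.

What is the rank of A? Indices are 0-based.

rank = 4

step 1: normalize row 0 (÷9) = (1, 4, 10, 4)
  row 1: subtract 3×row0 = (0, 3, 5, 12)
  row 2: subtract 9×row0 = (0, 1, 0, 0)
  row 3: subtract 4×row0 = (0, 8, 2, 1)
step 2: normalize row 1 (÷3) = (0, 1, 6, 4)
  row 0: subtract 4×row1 = (1, 0, 12, 1)
  row 2: subtract 1×row1 = (0, 0, 7, 9)
  row 3: subtract 8×row1 = (0, 0, 6, 8)
step 3: normalize row 2 (÷7) = (0, 0, 1, 5)
  row 0: subtract 12×row2 = (1, 0, 0, 6)
  row 1: subtract 6×row2 = (0, 1, 0, 0)
  row 3: subtract 6×row2 = (0, 0, 0, 4)
step 4: normalize row 3 (÷4) = (0, 0, 0, 1)
  row 0: subtract 6×row3 = (1, 0, 0, 0)
  row 2: subtract 5×row3 = (0, 0, 1, 0)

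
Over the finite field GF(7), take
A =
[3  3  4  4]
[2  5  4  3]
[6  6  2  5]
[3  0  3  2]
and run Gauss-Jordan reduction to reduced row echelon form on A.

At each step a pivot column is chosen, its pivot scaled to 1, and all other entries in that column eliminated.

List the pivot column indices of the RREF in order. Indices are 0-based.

pivot columns: 0, 1, 2, 3

pivot(0,0)=3: scale R0 → (1, 1, 6, 6)
  clear (1,0): R1 −= (2)R0 → (0, 3, 6, 5)
  clear (2,0): R2 −= (6)R0 → (0, 0, 1, 4)
  clear (3,0): R3 −= (3)R0 → (0, 4, 6, 5)
pivot(1,1)=3: scale R1 → (0, 1, 2, 4)
  clear (0,1): R0 −= (1)R1 → (1, 0, 4, 2)
  clear (3,1): R3 −= (4)R1 → (0, 0, 5, 3)
pivot(2,2)=1: scale R2 → (0, 0, 1, 4)
  clear (0,2): R0 −= (4)R2 → (1, 0, 0, 0)
  clear (1,2): R1 −= (2)R2 → (0, 1, 0, 3)
  clear (3,2): R3 −= (5)R2 → (0, 0, 0, 4)
pivot(3,3)=4: scale R3 → (0, 0, 0, 1)
  clear (1,3): R1 −= (3)R3 → (0, 1, 0, 0)
  clear (2,3): R2 −= (4)R3 → (0, 0, 1, 0)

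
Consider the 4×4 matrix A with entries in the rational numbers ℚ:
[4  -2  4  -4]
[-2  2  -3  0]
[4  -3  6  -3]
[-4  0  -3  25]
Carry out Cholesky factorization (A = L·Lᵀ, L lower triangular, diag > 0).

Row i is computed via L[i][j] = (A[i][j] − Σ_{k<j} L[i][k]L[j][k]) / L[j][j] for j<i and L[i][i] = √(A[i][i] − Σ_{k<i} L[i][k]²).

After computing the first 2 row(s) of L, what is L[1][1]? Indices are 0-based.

L[1][1] = 1

Step 1: L[0][0] = √(4) = 2.
  L[1][0] = (-2) / L[0][0] = -1.
Step 2: L[1][1] = √(1) = 1.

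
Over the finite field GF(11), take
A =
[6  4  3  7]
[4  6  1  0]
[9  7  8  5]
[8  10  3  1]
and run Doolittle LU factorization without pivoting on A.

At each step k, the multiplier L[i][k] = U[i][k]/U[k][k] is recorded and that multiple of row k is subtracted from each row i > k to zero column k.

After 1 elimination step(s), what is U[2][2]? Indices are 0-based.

U[2][2] = 9

Step 1: pivot at (0,0) is 6.
  row1 ← row1 − (8)·row0  ⇒  L[1][0]=8, U row1=(0, 7, 10, 10)
  row2 ← row2 − (7)·row0  ⇒  L[2][0]=7, U row2=(0, 1, 9, 0)
  row3 ← row3 − (5)·row0  ⇒  L[3][0]=5, U row3=(0, 1, 10, 10)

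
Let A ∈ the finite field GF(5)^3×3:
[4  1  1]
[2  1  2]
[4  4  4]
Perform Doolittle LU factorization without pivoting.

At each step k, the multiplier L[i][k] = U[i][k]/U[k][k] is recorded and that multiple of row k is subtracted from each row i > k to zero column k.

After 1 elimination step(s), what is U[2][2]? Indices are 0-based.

U[2][2] = 3

Step 1: pivot at (0,0) is 4.
  row1 ← row1 − (3)·row0  ⇒  L[1][0]=3, U row1=(0, 3, 4)
  row2 ← row2 − (1)·row0  ⇒  L[2][0]=1, U row2=(0, 3, 3)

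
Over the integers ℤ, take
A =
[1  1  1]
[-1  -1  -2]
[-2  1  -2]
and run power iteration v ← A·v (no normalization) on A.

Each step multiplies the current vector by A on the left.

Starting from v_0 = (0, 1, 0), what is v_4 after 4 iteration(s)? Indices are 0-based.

v_4 = (11, -17, 11)

v_0 = (0, 1, 0).
v_1 = A·v_0 = (1, -1, 1).
v_2 = A·v_1 = (1, -2, -5).
v_3 = A·v_2 = (-6, 11, 6).
v_4 = A·v_3 = (11, -17, 11).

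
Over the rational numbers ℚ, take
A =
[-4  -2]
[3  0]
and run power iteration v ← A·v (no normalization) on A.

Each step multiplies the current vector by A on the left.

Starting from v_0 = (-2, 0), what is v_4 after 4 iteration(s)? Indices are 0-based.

v_4 = (-8, 96)

v_0 = (-2, 0).
v_1 = A·v_0 = (8, -6).
v_2 = A·v_1 = (-20, 24).
v_3 = A·v_2 = (32, -60).
v_4 = A·v_3 = (-8, 96).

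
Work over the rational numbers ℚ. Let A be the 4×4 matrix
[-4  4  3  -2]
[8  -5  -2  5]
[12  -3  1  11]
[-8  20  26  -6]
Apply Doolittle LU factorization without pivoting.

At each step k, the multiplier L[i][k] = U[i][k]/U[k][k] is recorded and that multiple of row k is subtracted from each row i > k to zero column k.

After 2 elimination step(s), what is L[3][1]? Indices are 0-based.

k=0: U[0][0]=-4
  eliminate (1,0): mult=-2, new row 1: (0, 3, 4, 1); set L[1][0]=-2
  eliminate (2,0): mult=-3, new row 2: (0, 9, 10, 5); set L[2][0]=-3
  eliminate (3,0): mult=2, new row 3: (0, 12, 20, -2); set L[3][0]=2
k=1: U[1][1]=3
  eliminate (2,1): mult=3, new row 2: (0, 0, -2, 2); set L[2][1]=3
  eliminate (3,1): mult=4, new row 3: (0, 0, 4, -6); set L[3][1]=4

L[3][1] = 4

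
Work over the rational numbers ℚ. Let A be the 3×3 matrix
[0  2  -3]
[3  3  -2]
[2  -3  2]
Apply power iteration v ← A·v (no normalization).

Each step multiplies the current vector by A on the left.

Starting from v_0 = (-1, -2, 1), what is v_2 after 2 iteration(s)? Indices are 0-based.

v_2 = (-40, -66, 31)

v_0 = (-1, -2, 1).
v_1 = A·v_0 = (-7, -11, 6).
v_2 = A·v_1 = (-40, -66, 31).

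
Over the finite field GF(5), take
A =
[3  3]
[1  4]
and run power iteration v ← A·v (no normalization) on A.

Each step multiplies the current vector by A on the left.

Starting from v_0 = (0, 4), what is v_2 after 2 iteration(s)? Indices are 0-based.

v_0 = (0, 4).
v_1 = A·v_0 = (2, 1).
v_2 = A·v_1 = (4, 1).

v_2 = (4, 1)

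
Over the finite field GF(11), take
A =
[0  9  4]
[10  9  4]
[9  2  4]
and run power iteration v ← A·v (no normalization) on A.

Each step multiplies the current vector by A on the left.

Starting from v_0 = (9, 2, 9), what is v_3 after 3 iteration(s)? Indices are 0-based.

v_0 = (9, 2, 9).
v_1 = A·v_0 = (10, 1, 0).
v_2 = A·v_1 = (9, 10, 4).
v_3 = A·v_2 = (7, 9, 7).

v_3 = (7, 9, 7)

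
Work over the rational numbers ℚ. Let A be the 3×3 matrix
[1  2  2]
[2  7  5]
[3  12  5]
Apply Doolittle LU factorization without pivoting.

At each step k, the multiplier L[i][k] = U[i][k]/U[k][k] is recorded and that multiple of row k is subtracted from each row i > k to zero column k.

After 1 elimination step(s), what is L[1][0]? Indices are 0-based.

[col 0] pivot 1
  R1 -= 2*R0 → (0, 3, 1)  (L[1][0] := 2)
  R2 -= 3*R0 → (0, 6, -1)  (L[2][0] := 3)

L[1][0] = 2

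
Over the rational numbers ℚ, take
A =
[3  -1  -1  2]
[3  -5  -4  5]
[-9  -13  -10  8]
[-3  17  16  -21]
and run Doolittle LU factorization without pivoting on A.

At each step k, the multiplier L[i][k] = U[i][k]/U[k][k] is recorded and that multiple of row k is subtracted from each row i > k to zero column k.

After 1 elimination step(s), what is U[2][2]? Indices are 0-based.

[col 0] pivot 3
  R1 -= 1*R0 → (0, -4, -3, 3)  (L[1][0] := 1)
  R2 -= -3*R0 → (0, -16, -13, 14)  (L[2][0] := -3)
  R3 -= -1*R0 → (0, 16, 15, -19)  (L[3][0] := -1)

U[2][2] = -13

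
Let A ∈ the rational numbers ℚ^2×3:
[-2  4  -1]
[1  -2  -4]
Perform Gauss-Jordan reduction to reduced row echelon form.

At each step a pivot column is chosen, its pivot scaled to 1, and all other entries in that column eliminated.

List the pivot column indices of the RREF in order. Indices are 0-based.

pivot columns: 0, 2

step 1: normalize row 0 (÷-2) = (1, -2, 1/2)
  row 1: subtract 1×row0 = (0, 0, -9/2)
skip col 1 (zero from row 1)
step 2: normalize row 1 (÷-9/2) = (0, 0, 1)
  row 0: subtract 1/2×row1 = (1, -2, 0)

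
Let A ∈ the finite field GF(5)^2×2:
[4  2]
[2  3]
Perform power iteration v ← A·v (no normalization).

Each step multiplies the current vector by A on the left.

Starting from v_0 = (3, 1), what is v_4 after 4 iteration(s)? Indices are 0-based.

v_0 = (3, 1).
v_1 = A·v_0 = (4, 4).
v_2 = A·v_1 = (4, 0).
v_3 = A·v_2 = (1, 3).
v_4 = A·v_3 = (0, 1).

v_4 = (0, 1)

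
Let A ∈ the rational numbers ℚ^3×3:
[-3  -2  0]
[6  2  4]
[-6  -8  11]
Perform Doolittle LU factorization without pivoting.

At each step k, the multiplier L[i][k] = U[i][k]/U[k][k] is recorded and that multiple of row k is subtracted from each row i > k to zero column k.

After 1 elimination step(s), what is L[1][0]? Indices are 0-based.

L[1][0] = -2

Step 1: pivot at (0,0) is -3.
  row1 ← row1 − (-2)·row0  ⇒  L[1][0]=-2, U row1=(0, -2, 4)
  row2 ← row2 − (2)·row0  ⇒  L[2][0]=2, U row2=(0, -4, 11)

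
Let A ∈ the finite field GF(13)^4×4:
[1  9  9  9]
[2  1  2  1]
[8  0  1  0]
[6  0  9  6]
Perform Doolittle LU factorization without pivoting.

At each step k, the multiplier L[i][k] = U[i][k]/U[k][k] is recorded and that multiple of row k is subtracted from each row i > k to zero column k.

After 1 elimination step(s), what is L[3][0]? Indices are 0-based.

L[3][0] = 6

Step 1: pivot at (0,0) is 1.
  row1 ← row1 − (2)·row0  ⇒  L[1][0]=2, U row1=(0, 9, 10, 9)
  row2 ← row2 − (8)·row0  ⇒  L[2][0]=8, U row2=(0, 6, 7, 6)
  row3 ← row3 − (6)·row0  ⇒  L[3][0]=6, U row3=(0, 11, 7, 4)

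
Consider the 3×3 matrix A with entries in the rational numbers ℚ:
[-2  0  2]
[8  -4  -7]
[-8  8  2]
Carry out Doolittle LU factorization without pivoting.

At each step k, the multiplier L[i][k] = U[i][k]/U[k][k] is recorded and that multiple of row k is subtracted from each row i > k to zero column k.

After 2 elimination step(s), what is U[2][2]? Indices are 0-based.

[col 0] pivot -2
  R1 -= -4*R0 → (0, -4, 1)  (L[1][0] := -4)
  R2 -= 4*R0 → (0, 8, -6)  (L[2][0] := 4)
[col 1] pivot -4
  R2 -= -2*R1 → (0, 0, -4)  (L[2][1] := -2)

U[2][2] = -4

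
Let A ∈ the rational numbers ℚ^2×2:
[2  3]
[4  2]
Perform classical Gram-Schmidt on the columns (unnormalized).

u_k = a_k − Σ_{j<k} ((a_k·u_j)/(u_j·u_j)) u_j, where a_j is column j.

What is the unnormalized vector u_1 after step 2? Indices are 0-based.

Step 1: u_0 = a_0 = (2, 4).
Step 2: u_1 = a_1 − (7/10)·u_0 = (8/5, -4/5).

u_1 = (8/5, -4/5)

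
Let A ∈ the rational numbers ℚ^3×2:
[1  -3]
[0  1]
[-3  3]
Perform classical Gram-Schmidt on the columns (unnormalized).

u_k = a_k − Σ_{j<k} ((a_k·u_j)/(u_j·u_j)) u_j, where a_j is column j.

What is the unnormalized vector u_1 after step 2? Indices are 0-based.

Step 1: u_0 = a_0 = (1, 0, -3).
Step 2: u_1 = a_1 − (-6/5)·u_0 = (-9/5, 1, -3/5).

u_1 = (-9/5, 1, -3/5)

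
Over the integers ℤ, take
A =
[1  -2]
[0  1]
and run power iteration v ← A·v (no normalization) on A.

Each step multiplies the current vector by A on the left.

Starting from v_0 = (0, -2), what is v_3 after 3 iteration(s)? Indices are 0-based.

v_3 = (12, -2)

v_0 = (0, -2).
v_1 = A·v_0 = (4, -2).
v_2 = A·v_1 = (8, -2).
v_3 = A·v_2 = (12, -2).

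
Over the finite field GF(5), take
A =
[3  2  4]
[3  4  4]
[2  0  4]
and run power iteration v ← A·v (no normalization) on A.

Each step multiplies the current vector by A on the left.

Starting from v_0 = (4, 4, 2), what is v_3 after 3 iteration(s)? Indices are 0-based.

v_0 = (4, 4, 2).
v_1 = A·v_0 = (3, 1, 1).
v_2 = A·v_1 = (0, 2, 0).
v_3 = A·v_2 = (4, 3, 0).

v_3 = (4, 3, 0)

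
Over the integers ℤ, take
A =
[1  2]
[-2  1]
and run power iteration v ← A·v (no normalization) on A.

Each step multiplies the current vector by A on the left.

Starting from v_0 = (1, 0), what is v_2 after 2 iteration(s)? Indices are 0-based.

v_2 = (-3, -4)

v_0 = (1, 0).
v_1 = A·v_0 = (1, -2).
v_2 = A·v_1 = (-3, -4).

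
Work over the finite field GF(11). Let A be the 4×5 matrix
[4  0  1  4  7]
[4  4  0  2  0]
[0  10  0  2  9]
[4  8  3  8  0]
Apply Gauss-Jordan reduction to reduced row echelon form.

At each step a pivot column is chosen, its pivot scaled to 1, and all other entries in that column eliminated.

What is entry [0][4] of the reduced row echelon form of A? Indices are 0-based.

M[0][4] = 3

step 1: normalize row 0 (÷4) = (1, 0, 3, 1, 10)
  row 1: subtract 4×row0 = (0, 4, 10, 9, 4)
  row 3: subtract 4×row0 = (0, 8, 2, 4, 4)
step 2: normalize row 1 (÷4) = (0, 1, 8, 5, 1)
  row 2: subtract 10×row1 = (0, 0, 8, 7, 10)
  row 3: subtract 8×row1 = (0, 0, 4, 8, 7)
step 3: normalize row 2 (÷8) = (0, 0, 1, 5, 4)
  row 0: subtract 3×row2 = (1, 0, 0, 8, 9)
  row 1: subtract 8×row2 = (0, 1, 0, 9, 2)
  row 3: subtract 4×row2 = (0, 0, 0, 10, 2)
step 4: normalize row 3 (÷10) = (0, 0, 0, 1, 9)
  row 0: subtract 8×row3 = (1, 0, 0, 0, 3)
  row 1: subtract 9×row3 = (0, 1, 0, 0, 9)
  row 2: subtract 5×row3 = (0, 0, 1, 0, 3)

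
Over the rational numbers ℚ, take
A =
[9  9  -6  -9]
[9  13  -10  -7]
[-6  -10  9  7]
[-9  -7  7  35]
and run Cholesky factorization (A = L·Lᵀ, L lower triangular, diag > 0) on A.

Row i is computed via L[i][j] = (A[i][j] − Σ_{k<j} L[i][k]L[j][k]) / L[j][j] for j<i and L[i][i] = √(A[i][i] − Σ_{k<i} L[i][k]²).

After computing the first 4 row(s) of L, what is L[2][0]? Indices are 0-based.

Step 1: L[0][0] = √(9) = 3.
  L[1][0] = (9) / L[0][0] = 3.
Step 2: L[1][1] = √(4) = 2.
  L[2][0] = (-6) / L[0][0] = -2.
  L[2][1] = (-4) / L[1][1] = -2.
Step 3: L[2][2] = √(1) = 1.
  L[3][0] = (-9) / L[0][0] = -3.
  L[3][1] = (2) / L[1][1] = 1.
  L[3][2] = (3) / L[2][2] = 3.
Step 4: L[3][3] = √(16) = 4.

L[2][0] = -2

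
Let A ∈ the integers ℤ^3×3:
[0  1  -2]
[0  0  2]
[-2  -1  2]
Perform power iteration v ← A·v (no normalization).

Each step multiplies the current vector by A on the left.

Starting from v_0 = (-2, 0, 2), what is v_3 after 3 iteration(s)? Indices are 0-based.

v_0 = (-2, 0, 2).
v_1 = A·v_0 = (-4, 4, 8).
v_2 = A·v_1 = (-12, 16, 20).
v_3 = A·v_2 = (-24, 40, 48).

v_3 = (-24, 40, 48)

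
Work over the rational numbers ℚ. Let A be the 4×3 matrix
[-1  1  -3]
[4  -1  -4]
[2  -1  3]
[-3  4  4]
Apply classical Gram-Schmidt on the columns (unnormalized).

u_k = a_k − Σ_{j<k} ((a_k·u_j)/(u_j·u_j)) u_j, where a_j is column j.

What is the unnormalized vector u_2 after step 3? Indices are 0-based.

Step 1: u_0 = a_0 = (-1, 4, 2, -3).
Step 2: u_1 = a_1 − (-19/30)·u_0 = (11/30, 23/15, 4/15, 21/10).
Step 3: u_2 = a_2 − (-19/30)·u_0 − (59/209)·u_1 = (-71/19, -397/209, 876/209, 315/209).

u_2 = (-71/19, -397/209, 876/209, 315/209)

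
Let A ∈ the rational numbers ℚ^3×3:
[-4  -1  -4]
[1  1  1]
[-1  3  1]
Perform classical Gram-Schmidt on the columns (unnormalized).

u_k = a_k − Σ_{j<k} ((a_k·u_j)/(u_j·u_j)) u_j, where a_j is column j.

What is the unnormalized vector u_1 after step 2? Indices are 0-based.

Step 1: u_0 = a_0 = (-4, 1, -1).
Step 2: u_1 = a_1 − (1/9)·u_0 = (-5/9, 8/9, 28/9).

u_1 = (-5/9, 8/9, 28/9)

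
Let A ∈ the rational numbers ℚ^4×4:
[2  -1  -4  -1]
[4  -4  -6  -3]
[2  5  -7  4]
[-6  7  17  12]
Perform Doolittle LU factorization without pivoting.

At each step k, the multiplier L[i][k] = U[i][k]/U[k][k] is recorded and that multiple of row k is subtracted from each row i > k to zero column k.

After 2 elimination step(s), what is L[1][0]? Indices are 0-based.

[col 0] pivot 2
  R1 -= 2*R0 → (0, -2, 2, -1)  (L[1][0] := 2)
  R2 -= 1*R0 → (0, 6, -3, 5)  (L[2][0] := 1)
  R3 -= -3*R0 → (0, 4, 5, 9)  (L[3][0] := -3)
[col 1] pivot -2
  R2 -= -3*R1 → (0, 0, 3, 2)  (L[2][1] := -3)
  R3 -= -2*R1 → (0, 0, 9, 7)  (L[3][1] := -2)

L[1][0] = 2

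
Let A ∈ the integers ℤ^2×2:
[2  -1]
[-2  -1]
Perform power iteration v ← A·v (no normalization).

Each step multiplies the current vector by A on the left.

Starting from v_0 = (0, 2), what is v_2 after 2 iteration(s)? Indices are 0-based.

v_2 = (-2, 6)

v_0 = (0, 2).
v_1 = A·v_0 = (-2, -2).
v_2 = A·v_1 = (-2, 6).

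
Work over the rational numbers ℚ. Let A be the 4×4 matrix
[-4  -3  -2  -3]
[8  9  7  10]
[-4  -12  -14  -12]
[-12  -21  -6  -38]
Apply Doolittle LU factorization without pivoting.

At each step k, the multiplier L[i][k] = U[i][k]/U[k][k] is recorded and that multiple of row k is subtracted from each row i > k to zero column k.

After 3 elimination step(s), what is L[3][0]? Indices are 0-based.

Step 1: pivot at (0,0) is -4.
  row1 ← row1 − (-2)·row0  ⇒  L[1][0]=-2, U row1=(0, 3, 3, 4)
  row2 ← row2 − (1)·row0  ⇒  L[2][0]=1, U row2=(0, -9, -12, -9)
  row3 ← row3 − (3)·row0  ⇒  L[3][0]=3, U row3=(0, -12, 0, -29)
Step 2: pivot at (1,1) is 3.
  row2 ← row2 − (-3)·row1  ⇒  L[2][1]=-3, U row2=(0, 0, -3, 3)
  row3 ← row3 − (-4)·row1  ⇒  L[3][1]=-4, U row3=(0, 0, 12, -13)
Step 3: pivot at (2,2) is -3.
  row3 ← row3 − (-4)·row2  ⇒  L[3][2]=-4, U row3=(0, 0, 0, -1)

L[3][0] = 3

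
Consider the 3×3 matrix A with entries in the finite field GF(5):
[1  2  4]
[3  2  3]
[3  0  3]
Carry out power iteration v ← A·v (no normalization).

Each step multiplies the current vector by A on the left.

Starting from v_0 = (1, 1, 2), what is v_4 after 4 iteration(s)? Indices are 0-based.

v_0 = (1, 1, 2).
v_1 = A·v_0 = (1, 1, 4).
v_2 = A·v_1 = (4, 2, 0).
v_3 = A·v_2 = (3, 1, 2).
v_4 = A·v_3 = (3, 2, 0).

v_4 = (3, 2, 0)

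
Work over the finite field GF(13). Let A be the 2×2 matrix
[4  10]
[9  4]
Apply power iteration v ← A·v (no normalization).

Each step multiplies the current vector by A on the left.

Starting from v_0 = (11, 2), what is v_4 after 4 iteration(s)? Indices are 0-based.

v_0 = (11, 2).
v_1 = A·v_0 = (12, 3).
v_2 = A·v_1 = (0, 3).
v_3 = A·v_2 = (4, 12).
v_4 = A·v_3 = (6, 6).

v_4 = (6, 6)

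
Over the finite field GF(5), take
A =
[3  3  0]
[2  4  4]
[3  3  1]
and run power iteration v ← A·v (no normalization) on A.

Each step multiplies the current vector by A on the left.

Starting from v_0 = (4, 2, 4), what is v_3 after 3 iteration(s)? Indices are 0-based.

v_3 = (1, 1, 3)

v_0 = (4, 2, 4).
v_1 = A·v_0 = (3, 2, 2).
v_2 = A·v_1 = (0, 2, 2).
v_3 = A·v_2 = (1, 1, 3).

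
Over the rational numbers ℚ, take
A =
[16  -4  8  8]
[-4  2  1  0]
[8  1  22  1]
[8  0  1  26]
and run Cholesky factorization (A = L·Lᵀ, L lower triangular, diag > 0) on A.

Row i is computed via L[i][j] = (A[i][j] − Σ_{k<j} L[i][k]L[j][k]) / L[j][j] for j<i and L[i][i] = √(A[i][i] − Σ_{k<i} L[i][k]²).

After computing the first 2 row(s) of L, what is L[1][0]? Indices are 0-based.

L[1][0] = -1

Step 1: L[0][0] = √(16) = 4.
  L[1][0] = (-4) / L[0][0] = -1.
Step 2: L[1][1] = √(1) = 1.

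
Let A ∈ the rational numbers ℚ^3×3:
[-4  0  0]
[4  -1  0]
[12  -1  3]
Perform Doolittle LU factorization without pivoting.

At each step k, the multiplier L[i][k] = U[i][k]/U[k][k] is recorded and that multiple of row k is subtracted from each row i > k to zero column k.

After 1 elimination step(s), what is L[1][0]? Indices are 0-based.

Step 1: pivot at (0,0) is -4.
  row1 ← row1 − (-1)·row0  ⇒  L[1][0]=-1, U row1=(0, -1, 0)
  row2 ← row2 − (-3)·row0  ⇒  L[2][0]=-3, U row2=(0, -1, 3)

L[1][0] = -1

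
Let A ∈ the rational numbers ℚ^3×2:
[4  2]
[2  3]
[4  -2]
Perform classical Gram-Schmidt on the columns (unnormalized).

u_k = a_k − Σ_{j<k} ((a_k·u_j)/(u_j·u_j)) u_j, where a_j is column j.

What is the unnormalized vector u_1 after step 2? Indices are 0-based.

Step 1: u_0 = a_0 = (4, 2, 4).
Step 2: u_1 = a_1 − (1/6)·u_0 = (4/3, 8/3, -8/3).

u_1 = (4/3, 8/3, -8/3)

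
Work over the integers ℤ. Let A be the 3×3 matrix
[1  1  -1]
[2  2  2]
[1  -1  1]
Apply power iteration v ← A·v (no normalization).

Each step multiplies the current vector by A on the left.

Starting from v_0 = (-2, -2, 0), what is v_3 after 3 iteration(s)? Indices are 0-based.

v_0 = (-2, -2, 0).
v_1 = A·v_0 = (-4, -8, 0).
v_2 = A·v_1 = (-12, -24, 4).
v_3 = A·v_2 = (-40, -64, 16).

v_3 = (-40, -64, 16)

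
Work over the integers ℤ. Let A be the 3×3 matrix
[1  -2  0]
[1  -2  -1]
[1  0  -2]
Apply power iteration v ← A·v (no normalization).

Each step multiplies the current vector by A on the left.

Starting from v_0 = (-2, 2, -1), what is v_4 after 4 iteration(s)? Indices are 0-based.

v_0 = (-2, 2, -1).
v_1 = A·v_0 = (-6, -5, 0).
v_2 = A·v_1 = (4, 4, -6).
v_3 = A·v_2 = (-4, 2, 16).
v_4 = A·v_3 = (-8, -24, -36).

v_4 = (-8, -24, -36)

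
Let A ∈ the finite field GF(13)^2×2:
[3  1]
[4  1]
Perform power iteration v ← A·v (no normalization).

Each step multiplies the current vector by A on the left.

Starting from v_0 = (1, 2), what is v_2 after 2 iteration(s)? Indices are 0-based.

v_0 = (1, 2).
v_1 = A·v_0 = (5, 6).
v_2 = A·v_1 = (8, 0).

v_2 = (8, 0)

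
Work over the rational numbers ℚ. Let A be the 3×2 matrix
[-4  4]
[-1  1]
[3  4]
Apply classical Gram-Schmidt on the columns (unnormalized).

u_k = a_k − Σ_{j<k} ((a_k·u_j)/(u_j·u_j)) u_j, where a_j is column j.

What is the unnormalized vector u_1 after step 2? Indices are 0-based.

u_1 = (42/13, 21/26, 119/26)

Step 1: u_0 = a_0 = (-4, -1, 3).
Step 2: u_1 = a_1 − (-5/26)·u_0 = (42/13, 21/26, 119/26).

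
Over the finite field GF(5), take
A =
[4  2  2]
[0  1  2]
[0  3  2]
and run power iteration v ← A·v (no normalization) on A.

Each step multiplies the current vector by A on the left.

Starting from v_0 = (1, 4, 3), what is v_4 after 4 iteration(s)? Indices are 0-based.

v_4 = (0, 3, 4)

v_0 = (1, 4, 3).
v_1 = A·v_0 = (3, 0, 3).
v_2 = A·v_1 = (3, 1, 1).
v_3 = A·v_2 = (1, 3, 0).
v_4 = A·v_3 = (0, 3, 4).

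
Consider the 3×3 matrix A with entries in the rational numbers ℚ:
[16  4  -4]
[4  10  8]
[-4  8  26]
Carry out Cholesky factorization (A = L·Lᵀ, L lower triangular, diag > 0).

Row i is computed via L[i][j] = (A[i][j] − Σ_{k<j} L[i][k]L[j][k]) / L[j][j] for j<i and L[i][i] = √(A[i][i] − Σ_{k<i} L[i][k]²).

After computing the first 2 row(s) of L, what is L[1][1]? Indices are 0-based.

Step 1: L[0][0] = √(16) = 4.
  L[1][0] = (4) / L[0][0] = 1.
Step 2: L[1][1] = √(9) = 3.

L[1][1] = 3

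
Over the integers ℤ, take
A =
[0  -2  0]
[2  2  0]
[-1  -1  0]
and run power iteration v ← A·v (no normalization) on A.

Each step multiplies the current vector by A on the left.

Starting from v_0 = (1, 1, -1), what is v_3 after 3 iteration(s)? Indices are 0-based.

v_0 = (1, 1, -1).
v_1 = A·v_0 = (-2, 4, -2).
v_2 = A·v_1 = (-8, 4, -2).
v_3 = A·v_2 = (-8, -8, 4).

v_3 = (-8, -8, 4)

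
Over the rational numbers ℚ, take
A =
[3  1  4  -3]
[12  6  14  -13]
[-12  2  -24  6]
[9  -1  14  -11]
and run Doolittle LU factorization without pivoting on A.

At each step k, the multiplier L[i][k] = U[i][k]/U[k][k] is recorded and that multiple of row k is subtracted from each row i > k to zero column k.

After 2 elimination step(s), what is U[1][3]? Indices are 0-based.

U[1][3] = -1

k=0: U[0][0]=3
  eliminate (1,0): mult=4, new row 1: (0, 2, -2, -1); set L[1][0]=4
  eliminate (2,0): mult=-4, new row 2: (0, 6, -8, -6); set L[2][0]=-4
  eliminate (3,0): mult=3, new row 3: (0, -4, 2, -2); set L[3][0]=3
k=1: U[1][1]=2
  eliminate (2,1): mult=3, new row 2: (0, 0, -2, -3); set L[2][1]=3
  eliminate (3,1): mult=-2, new row 3: (0, 0, -2, -4); set L[3][1]=-2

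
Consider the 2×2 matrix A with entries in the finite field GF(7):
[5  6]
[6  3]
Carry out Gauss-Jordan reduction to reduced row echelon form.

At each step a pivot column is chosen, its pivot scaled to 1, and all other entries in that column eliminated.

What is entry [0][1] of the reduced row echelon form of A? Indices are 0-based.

[1] R0 /= 5  ⇒  (1, 4)
     R1 -= 6·R0  ⇒  (0, 0)
column 1 empty below row 1

M[0][1] = 4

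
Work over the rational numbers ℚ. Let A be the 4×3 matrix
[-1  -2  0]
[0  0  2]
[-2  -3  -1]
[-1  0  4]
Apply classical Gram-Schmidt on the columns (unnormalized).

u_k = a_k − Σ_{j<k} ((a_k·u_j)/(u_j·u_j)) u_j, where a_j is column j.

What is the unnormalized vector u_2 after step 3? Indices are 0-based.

u_2 = (9/7, 2, -6/7, 3/7)

Step 1: u_0 = a_0 = (-1, 0, -2, -1).
Step 2: u_1 = a_1 − (4/3)·u_0 = (-2/3, 0, -1/3, 4/3).
Step 3: u_2 = a_2 − (-1/3)·u_0 − (17/7)·u_1 = (9/7, 2, -6/7, 3/7).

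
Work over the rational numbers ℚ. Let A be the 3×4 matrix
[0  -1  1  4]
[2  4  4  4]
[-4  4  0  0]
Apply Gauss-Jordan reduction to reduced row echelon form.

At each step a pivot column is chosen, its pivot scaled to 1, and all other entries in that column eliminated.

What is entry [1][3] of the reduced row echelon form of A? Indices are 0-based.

pivot(0,0): swap R0↔R1
pivot(0,0)=2: scale R0 → (1, 2, 2, 2)
  clear (2,0): R2 −= (-4)R0 → (0, 12, 8, 8)
pivot(1,1)=-1: scale R1 → (0, 1, -1, -4)
  clear (0,1): R0 −= (2)R1 → (1, 0, 4, 10)
  clear (2,1): R2 −= (12)R1 → (0, 0, 20, 56)
pivot(2,2)=20: scale R2 → (0, 0, 1, 14/5)
  clear (0,2): R0 −= (4)R2 → (1, 0, 0, -6/5)
  clear (1,2): R1 −= (-1)R2 → (0, 1, 0, -6/5)

M[1][3] = -6/5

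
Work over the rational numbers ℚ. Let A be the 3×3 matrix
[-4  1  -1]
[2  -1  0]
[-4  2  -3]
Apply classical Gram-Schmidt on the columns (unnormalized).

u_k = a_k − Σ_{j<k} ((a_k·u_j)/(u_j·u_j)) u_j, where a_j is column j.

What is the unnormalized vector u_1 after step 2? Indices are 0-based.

u_1 = (-5/9, -2/9, 4/9)

Step 1: u_0 = a_0 = (-4, 2, -4).
Step 2: u_1 = a_1 − (-7/18)·u_0 = (-5/9, -2/9, 4/9).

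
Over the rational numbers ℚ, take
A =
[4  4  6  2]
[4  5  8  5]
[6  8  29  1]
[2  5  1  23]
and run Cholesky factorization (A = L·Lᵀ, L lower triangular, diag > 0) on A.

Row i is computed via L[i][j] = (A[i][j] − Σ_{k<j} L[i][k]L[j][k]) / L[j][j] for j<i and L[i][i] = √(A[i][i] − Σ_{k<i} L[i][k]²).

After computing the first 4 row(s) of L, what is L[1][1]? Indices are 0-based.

Step 1: L[0][0] = √(4) = 2.
  L[1][0] = (4) / L[0][0] = 2.
Step 2: L[1][1] = √(1) = 1.
  L[2][0] = (6) / L[0][0] = 3.
  L[2][1] = (2) / L[1][1] = 2.
Step 3: L[2][2] = √(16) = 4.
  L[3][0] = (2) / L[0][0] = 1.
  L[3][1] = (3) / L[1][1] = 3.
  L[3][2] = (-8) / L[2][2] = -2.
Step 4: L[3][3] = √(9) = 3.

L[1][1] = 1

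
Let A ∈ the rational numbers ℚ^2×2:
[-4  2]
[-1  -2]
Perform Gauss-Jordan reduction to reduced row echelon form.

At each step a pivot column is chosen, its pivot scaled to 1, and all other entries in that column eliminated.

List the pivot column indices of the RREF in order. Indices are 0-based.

pivot columns: 0, 1

[1] R0 /= -4  ⇒  (1, -1/2)
     R1 -= -1·R0  ⇒  (0, -5/2)
[2] R1 /= -5/2  ⇒  (0, 1)
     R0 -= -1/2·R1  ⇒  (1, 0)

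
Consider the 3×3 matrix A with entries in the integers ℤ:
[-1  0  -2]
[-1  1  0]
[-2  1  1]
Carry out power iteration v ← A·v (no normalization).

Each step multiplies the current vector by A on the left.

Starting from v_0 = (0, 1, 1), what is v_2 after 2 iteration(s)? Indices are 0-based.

v_0 = (0, 1, 1).
v_1 = A·v_0 = (-2, 1, 2).
v_2 = A·v_1 = (-2, 3, 7).

v_2 = (-2, 3, 7)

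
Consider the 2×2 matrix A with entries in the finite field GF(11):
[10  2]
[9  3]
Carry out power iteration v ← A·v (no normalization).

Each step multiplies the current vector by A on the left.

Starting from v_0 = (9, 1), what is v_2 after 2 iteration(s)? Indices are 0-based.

v_0 = (9, 1).
v_1 = A·v_0 = (4, 7).
v_2 = A·v_1 = (10, 2).

v_2 = (10, 2)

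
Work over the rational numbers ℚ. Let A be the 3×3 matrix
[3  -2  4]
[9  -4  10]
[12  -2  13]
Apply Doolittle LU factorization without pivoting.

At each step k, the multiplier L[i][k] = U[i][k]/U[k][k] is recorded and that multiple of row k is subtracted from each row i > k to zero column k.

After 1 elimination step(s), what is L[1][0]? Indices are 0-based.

L[1][0] = 3

k=0: U[0][0]=3
  eliminate (1,0): mult=3, new row 1: (0, 2, -2); set L[1][0]=3
  eliminate (2,0): mult=4, new row 2: (0, 6, -3); set L[2][0]=4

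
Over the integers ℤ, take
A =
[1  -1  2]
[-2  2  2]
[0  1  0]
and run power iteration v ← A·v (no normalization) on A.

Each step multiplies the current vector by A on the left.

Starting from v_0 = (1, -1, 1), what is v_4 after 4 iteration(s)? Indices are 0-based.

v_0 = (1, -1, 1).
v_1 = A·v_0 = (4, -2, -1).
v_2 = A·v_1 = (4, -14, -2).
v_3 = A·v_2 = (14, -40, -14).
v_4 = A·v_3 = (26, -136, -40).

v_4 = (26, -136, -40)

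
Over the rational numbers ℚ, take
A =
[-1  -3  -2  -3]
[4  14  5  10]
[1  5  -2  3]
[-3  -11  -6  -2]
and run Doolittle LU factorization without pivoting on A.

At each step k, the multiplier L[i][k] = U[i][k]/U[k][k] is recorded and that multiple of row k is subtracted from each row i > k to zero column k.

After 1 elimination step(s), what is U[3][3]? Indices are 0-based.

U[3][3] = 7

[col 0] pivot -1
  R1 -= -4*R0 → (0, 2, -3, -2)  (L[1][0] := -4)
  R2 -= -1*R0 → (0, 2, -4, 0)  (L[2][0] := -1)
  R3 -= 3*R0 → (0, -2, 0, 7)  (L[3][0] := 3)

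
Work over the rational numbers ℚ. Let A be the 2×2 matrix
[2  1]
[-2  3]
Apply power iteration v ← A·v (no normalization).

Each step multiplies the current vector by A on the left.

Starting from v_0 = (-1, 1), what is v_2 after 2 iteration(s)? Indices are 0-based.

v_0 = (-1, 1).
v_1 = A·v_0 = (-1, 5).
v_2 = A·v_1 = (3, 17).

v_2 = (3, 17)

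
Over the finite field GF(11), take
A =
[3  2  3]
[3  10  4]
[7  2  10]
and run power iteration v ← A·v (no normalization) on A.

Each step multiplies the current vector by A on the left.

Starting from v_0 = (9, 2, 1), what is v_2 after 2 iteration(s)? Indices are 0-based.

v_0 = (9, 2, 1).
v_1 = A·v_0 = (1, 7, 0).
v_2 = A·v_1 = (6, 7, 10).

v_2 = (6, 7, 10)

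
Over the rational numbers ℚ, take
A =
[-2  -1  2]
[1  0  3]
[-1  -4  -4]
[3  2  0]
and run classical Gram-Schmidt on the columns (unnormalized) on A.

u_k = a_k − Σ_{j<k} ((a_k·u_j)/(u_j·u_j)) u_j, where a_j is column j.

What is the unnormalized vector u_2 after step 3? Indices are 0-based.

u_2 = (34/19, 206/57, -31/57, -11/57)

Step 1: u_0 = a_0 = (-2, 1, -1, 3).
Step 2: u_1 = a_1 − (4/5)·u_0 = (3/5, -4/5, -16/5, -2/5).
Step 3: u_2 = a_2 − (1/5)·u_0 − (58/57)·u_1 = (34/19, 206/57, -31/57, -11/57).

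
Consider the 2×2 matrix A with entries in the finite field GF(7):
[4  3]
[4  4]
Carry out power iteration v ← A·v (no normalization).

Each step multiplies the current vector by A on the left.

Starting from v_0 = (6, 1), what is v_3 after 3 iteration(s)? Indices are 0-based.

v_0 = (6, 1).
v_1 = A·v_0 = (6, 0).
v_2 = A·v_1 = (3, 3).
v_3 = A·v_2 = (0, 3).

v_3 = (0, 3)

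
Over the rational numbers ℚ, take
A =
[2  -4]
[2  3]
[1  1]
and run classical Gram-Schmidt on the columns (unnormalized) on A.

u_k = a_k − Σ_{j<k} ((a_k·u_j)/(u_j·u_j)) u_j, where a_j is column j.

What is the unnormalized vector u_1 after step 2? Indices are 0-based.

u_1 = (-34/9, 29/9, 10/9)

Step 1: u_0 = a_0 = (2, 2, 1).
Step 2: u_1 = a_1 − (-1/9)·u_0 = (-34/9, 29/9, 10/9).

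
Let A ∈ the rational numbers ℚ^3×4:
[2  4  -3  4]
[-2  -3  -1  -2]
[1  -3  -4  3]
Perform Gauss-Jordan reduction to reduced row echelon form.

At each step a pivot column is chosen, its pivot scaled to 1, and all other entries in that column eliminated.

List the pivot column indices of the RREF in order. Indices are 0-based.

step 1: normalize row 0 (÷2) = (1, 2, -3/2, 2)
  row 1: subtract -2×row0 = (0, 1, -4, 2)
  row 2: subtract 1×row0 = (0, -5, -5/2, 1)
step 2: normalize row 1 (÷1) = (0, 1, -4, 2)
  row 0: subtract 2×row1 = (1, 0, 13/2, -2)
  row 2: subtract -5×row1 = (0, 0, -45/2, 11)
step 3: normalize row 2 (÷-45/2) = (0, 0, 1, -22/45)
  row 0: subtract 13/2×row2 = (1, 0, 0, 53/45)
  row 1: subtract -4×row2 = (0, 1, 0, 2/45)

pivot columns: 0, 1, 2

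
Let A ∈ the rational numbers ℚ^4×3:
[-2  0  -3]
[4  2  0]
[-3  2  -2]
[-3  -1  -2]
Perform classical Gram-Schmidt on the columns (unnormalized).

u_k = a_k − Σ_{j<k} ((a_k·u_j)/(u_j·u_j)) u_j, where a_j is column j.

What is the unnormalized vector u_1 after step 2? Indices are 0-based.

u_1 = (5/19, 28/19, 91/38, -23/38)

Step 1: u_0 = a_0 = (-2, 4, -3, -3).
Step 2: u_1 = a_1 − (5/38)·u_0 = (5/19, 28/19, 91/38, -23/38).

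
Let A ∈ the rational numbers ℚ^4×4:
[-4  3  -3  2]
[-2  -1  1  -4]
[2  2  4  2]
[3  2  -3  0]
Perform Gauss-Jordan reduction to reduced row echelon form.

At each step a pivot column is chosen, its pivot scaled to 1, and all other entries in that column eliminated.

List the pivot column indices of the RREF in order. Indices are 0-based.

step 1: normalize row 0 (÷-4) = (1, -3/4, 3/4, -1/2)
  row 1: subtract -2×row0 = (0, -5/2, 5/2, -5)
  row 2: subtract 2×row0 = (0, 7/2, 5/2, 3)
  row 3: subtract 3×row0 = (0, 17/4, -21/4, 3/2)
step 2: normalize row 1 (÷-5/2) = (0, 1, -1, 2)
  row 0: subtract -3/4×row1 = (1, 0, 0, 1)
  row 2: subtract 7/2×row1 = (0, 0, 6, -4)
  row 3: subtract 17/4×row1 = (0, 0, -1, -7)
step 3: normalize row 2 (÷6) = (0, 0, 1, -2/3)
  row 1: subtract -1×row2 = (0, 1, 0, 4/3)
  row 3: subtract -1×row2 = (0, 0, 0, -23/3)
step 4: normalize row 3 (÷-23/3) = (0, 0, 0, 1)
  row 0: subtract 1×row3 = (1, 0, 0, 0)
  row 1: subtract 4/3×row3 = (0, 1, 0, 0)
  row 2: subtract -2/3×row3 = (0, 0, 1, 0)

pivot columns: 0, 1, 2, 3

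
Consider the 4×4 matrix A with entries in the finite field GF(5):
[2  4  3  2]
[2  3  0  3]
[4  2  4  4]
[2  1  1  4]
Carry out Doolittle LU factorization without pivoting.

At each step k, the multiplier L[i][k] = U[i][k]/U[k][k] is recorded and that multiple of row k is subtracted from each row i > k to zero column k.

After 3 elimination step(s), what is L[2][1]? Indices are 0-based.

L[2][1] = 1

Step 1: pivot at (0,0) is 2.
  row1 ← row1 − (1)·row0  ⇒  L[1][0]=1, U row1=(0, 4, 2, 1)
  row2 ← row2 − (2)·row0  ⇒  L[2][0]=2, U row2=(0, 4, 3, 0)
  row3 ← row3 − (1)·row0  ⇒  L[3][0]=1, U row3=(0, 2, 3, 2)
Step 2: pivot at (1,1) is 4.
  row2 ← row2 − (1)·row1  ⇒  L[2][1]=1, U row2=(0, 0, 1, 4)
  row3 ← row3 − (3)·row1  ⇒  L[3][1]=3, U row3=(0, 0, 2, 4)
Step 3: pivot at (2,2) is 1.
  row3 ← row3 − (2)·row2  ⇒  L[3][2]=2, U row3=(0, 0, 0, 1)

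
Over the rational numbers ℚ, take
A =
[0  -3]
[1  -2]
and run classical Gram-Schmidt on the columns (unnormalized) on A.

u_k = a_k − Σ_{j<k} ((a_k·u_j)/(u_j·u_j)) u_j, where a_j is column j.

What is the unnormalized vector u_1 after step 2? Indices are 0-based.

Step 1: u_0 = a_0 = (0, 1).
Step 2: u_1 = a_1 − (-2)·u_0 = (-3, 0).

u_1 = (-3, 0)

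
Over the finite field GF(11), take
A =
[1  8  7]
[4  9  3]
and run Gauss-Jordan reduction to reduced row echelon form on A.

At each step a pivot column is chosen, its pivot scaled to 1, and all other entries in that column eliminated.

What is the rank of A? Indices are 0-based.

rank = 2

step 1: normalize row 0 (÷1) = (1, 8, 7)
  row 1: subtract 4×row0 = (0, 10, 8)
step 2: normalize row 1 (÷10) = (0, 1, 3)
  row 0: subtract 8×row1 = (1, 0, 5)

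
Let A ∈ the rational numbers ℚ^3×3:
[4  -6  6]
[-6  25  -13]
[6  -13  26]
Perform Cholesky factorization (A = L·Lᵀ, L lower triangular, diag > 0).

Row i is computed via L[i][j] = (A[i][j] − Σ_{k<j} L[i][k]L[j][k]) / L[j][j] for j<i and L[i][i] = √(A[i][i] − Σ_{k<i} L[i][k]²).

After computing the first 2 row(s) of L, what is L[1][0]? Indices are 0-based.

L[1][0] = -3

Step 1: L[0][0] = √(4) = 2.
  L[1][0] = (-6) / L[0][0] = -3.
Step 2: L[1][1] = √(16) = 4.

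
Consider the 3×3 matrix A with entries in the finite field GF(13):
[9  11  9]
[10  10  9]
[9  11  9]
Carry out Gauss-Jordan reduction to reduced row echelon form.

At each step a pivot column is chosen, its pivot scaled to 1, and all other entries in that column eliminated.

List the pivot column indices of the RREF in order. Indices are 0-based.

pivot columns: 0, 1

step 1: normalize row 0 (÷9) = (1, 7, 1)
  row 1: subtract 10×row0 = (0, 5, 12)
  row 2: subtract 9×row0 = (0, 0, 0)
step 2: normalize row 1 (÷5) = (0, 1, 5)
  row 0: subtract 7×row1 = (1, 0, 5)
skip col 2 (zero from row 2)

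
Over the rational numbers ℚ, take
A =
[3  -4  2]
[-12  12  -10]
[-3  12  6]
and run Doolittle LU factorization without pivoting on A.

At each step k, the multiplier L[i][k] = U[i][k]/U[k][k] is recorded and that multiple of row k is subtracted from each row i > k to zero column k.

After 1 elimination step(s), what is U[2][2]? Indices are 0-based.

Step 1: pivot at (0,0) is 3.
  row1 ← row1 − (-4)·row0  ⇒  L[1][0]=-4, U row1=(0, -4, -2)
  row2 ← row2 − (-1)·row0  ⇒  L[2][0]=-1, U row2=(0, 8, 8)

U[2][2] = 8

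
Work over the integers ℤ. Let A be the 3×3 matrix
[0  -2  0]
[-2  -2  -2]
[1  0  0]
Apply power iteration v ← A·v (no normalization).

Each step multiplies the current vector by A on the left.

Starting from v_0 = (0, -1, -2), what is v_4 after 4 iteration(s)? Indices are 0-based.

v_4 = (-104, -144, 32)

v_0 = (0, -1, -2).
v_1 = A·v_0 = (2, 6, 0).
v_2 = A·v_1 = (-12, -16, 2).
v_3 = A·v_2 = (32, 52, -12).
v_4 = A·v_3 = (-104, -144, 32).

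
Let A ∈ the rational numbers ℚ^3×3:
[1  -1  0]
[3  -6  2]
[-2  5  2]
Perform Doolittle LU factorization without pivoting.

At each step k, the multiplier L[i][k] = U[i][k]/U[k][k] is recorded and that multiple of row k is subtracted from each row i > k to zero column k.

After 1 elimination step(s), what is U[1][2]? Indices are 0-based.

U[1][2] = 2

Step 1: pivot at (0,0) is 1.
  row1 ← row1 − (3)·row0  ⇒  L[1][0]=3, U row1=(0, -3, 2)
  row2 ← row2 − (-2)·row0  ⇒  L[2][0]=-2, U row2=(0, 3, 2)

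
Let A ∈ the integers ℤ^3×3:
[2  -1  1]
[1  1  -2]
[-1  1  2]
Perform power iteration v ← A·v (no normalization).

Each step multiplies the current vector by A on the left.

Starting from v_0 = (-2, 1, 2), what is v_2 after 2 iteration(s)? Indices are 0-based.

v_0 = (-2, 1, 2).
v_1 = A·v_0 = (-3, -5, 7).
v_2 = A·v_1 = (6, -22, 12).

v_2 = (6, -22, 12)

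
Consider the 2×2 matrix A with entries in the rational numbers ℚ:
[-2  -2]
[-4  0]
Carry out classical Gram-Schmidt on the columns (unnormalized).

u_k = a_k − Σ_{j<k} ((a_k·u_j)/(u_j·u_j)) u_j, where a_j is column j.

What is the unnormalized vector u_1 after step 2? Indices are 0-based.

u_1 = (-8/5, 4/5)

Step 1: u_0 = a_0 = (-2, -4).
Step 2: u_1 = a_1 − (1/5)·u_0 = (-8/5, 4/5).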